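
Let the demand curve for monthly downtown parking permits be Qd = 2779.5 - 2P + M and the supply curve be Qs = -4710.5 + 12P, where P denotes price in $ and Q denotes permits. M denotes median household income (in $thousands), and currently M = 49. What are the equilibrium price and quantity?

P* = 538.5, Q* = 1751.5

With M = 49, demand is Qd = 2828.5 - 2P.
At equilibrium Qd = Qs, so 2828.5 - 2P = -4710.5 + 12P; collecting terms, 7539 = 14P and P* = 538.5.
Then Q* = 2828.5 - 2(538.5) = 1751.5.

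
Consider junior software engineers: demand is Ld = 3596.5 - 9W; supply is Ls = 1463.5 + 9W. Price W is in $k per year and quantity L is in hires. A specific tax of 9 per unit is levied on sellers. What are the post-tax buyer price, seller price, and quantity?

Sellers keep W_s = W_b - 9 per unit, so supply in terms of the buyer price is Ls = 1382.5 + 9W_b.
Set Ld = Ls: 3596.5 - 9W_b = 1382.5 + 9W_b, so 2214 = 18W_b and W_b = 123.
Then W_s = 123 - 9 = 114 and L = 3596.5 - 9(123) = 2489.5.

W_b = 123, W_s = 114, L = 2489.5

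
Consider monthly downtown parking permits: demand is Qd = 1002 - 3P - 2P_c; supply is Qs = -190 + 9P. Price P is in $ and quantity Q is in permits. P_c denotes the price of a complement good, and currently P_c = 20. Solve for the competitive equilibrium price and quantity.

P* = 96, Q* = 674

With P_c = 20, demand is Qd = 962 - 3P.
Equating demand and supply, 962 - 3P = -190 + 9P gives 12P = 1152, so P* = 96.
Then Q* = 962 - 3(96) = 674.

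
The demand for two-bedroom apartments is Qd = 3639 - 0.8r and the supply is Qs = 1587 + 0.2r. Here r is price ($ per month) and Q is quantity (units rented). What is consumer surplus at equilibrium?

Consumer surplus = 2493504.225

The market clears where 3639 - 0.8r = 1587 + 0.2r. Rearranging, r = 2052, hence r* = 2052.
Plugging r* into demand: Q* = 3639 - 0.8(2052) = 1997.4.
Demand choke price (Qd = 0): r = 3639/0.8 = 4548.75. Consumer surplus = ½ × (4548.75 - 2052) × 1997.4 = 2493504.225.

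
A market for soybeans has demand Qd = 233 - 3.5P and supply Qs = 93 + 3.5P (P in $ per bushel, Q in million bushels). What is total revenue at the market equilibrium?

Total revenue = 3260

Equating demand and supply, 233 - 3.5P = 93 + 3.5P gives 7P = 140, so P* = 20.
Substitute back: Q* = 233 - 3.5(20) = 163.
Total revenue = P* × Q* = 20 × 163 = 3260.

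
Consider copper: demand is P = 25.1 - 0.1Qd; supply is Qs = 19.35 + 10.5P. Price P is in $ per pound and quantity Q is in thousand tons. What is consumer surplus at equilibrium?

Rewriting in direct form: Qd = 251 - 10P.
Equating demand and supply, 251 - 10P = 19.35 + 10.5P gives 20.5P = 231.65, so P* = 11.3.
Substitute back: Q* = 251 - 10(11.3) = 138.
Demand choke price (Qd = 0): P = 251/10 = 25.1. Consumer surplus = ½ × (25.1 - 11.3) × 138 = 952.2.

Consumer surplus = 952.2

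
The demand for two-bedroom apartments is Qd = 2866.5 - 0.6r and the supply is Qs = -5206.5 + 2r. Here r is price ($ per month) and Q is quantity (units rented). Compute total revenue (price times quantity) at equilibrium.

Equating demand and supply, 2866.5 - 0.6r = -5206.5 + 2r gives 2.6r = 8073, so r* = 3105.
From the demand curve, Q* = 2866.5 - 0.6(3105) = 1003.5.
Total revenue = r* × Q* = 3105 × 1003.5 = 3115867.5.

Total revenue = 3115867.5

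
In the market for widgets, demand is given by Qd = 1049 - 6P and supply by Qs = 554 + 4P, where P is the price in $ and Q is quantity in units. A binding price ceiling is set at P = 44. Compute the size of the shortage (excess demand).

Evaluating both curves at the ceiling price 44 gives Qd = 785, Qs = 730.
Shortage = Qd - Qs = 785 - 730 = 55.

Shortage = 55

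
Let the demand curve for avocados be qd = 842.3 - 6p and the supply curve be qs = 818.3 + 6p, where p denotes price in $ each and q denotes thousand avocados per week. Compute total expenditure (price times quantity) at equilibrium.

Set qd = qs: 842.3 - 6p = 818.3 + 6p, so 24 = 12p and p* = 2.
Substitute back: q* = 842.3 - 6(2) = 830.3.
Total expenditure = p* × q* = 2 × 830.3 = 1660.6.

Total expenditure = 1660.6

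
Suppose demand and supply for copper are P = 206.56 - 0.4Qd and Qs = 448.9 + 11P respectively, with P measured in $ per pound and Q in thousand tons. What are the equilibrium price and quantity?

Rewriting in direct form: Qd = 516.4 - 2.5P.
At equilibrium Qd = Qs, so 516.4 - 2.5P = 448.9 + 11P; collecting terms, 67.5 = 13.5P and P* = 5.
From the demand curve, Q* = 516.4 - 2.5(5) = 503.9.

P* = 5, Q* = 503.9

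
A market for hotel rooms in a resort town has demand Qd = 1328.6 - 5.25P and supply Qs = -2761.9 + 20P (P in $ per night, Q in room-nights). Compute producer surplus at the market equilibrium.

Producer surplus = 5714.49025

Set Qd = Qs: 1328.6 - 5.25P = -2761.9 + 20P, so 4090.5 = 25.25P and P* = 162.
Then Q* = 1328.6 - 5.25(162) = 478.1.
Supply choke price (Qs = 0): P = 138.095. Producer surplus = ½ × (162 - 138.095) × 478.1 = 5714.49025.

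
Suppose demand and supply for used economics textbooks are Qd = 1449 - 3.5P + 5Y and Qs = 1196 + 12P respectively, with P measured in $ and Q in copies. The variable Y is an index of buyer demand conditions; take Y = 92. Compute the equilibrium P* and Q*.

With Y = 92, demand is Qd = 1909 - 3.5P.
Set Qd = Qs: 1909 - 3.5P = 1196 + 12P, so 713 = 15.5P and P* = 46.
Then Q* = 1909 - 3.5(46) = 1748.

P* = 46, Q* = 1748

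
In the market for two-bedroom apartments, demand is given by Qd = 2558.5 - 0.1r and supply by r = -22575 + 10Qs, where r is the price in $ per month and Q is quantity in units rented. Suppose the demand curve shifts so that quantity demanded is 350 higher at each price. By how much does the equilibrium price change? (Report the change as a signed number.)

Rewriting in direct form: Qs = 2257.5 + 0.1r.
At equilibrium Qd = Qs, so 2558.5 - 0.1r = 2257.5 + 0.1r; collecting terms, 301 = 0.2r and r* = 1505.
From the demand curve, Q* = 2558.5 - 0.1(1505) = 2408.
After the shift, demand is Qd = 2908.5 - 0.1r.
The new intersection has 651 = 0.2r, i.e. r = 3255, Q = 2583.
Δr = 3255 - 1505 = 1750.

Δr = 1750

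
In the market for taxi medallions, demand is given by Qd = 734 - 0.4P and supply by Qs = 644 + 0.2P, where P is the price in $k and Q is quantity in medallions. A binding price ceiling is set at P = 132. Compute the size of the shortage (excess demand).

At P = 132: Qd = 681.2 and Qs = 670.4.
Shortage = Qd - Qs = 681.2 - 670.4 = 10.8.

Shortage = 10.8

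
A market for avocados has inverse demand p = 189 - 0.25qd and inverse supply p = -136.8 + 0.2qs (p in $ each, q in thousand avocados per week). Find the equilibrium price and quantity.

p* = 8, q* = 724

In direct form, qd = 756 - 4p and qs = 684 + 5p.
Equating demand and supply, 756 - 4p = 684 + 5p gives 9p = 72, so p* = 8.
Then q* = 756 - 4(8) = 724.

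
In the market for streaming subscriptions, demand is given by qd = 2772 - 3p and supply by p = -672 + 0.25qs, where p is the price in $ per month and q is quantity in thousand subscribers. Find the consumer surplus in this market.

Inverting to quantity form: qs = 2688 + 4p.
At equilibrium qd = qs, so 2772 - 3p = 2688 + 4p; collecting terms, 84 = 7p and p* = 12.
Substitute back: q* = 2772 - 3(12) = 2736.
Demand choke price (qd = 0): p = 2772/3 = 924. Consumer surplus = ½ × (924 - 12) × 2736 = 1247616.

Consumer surplus = 1247616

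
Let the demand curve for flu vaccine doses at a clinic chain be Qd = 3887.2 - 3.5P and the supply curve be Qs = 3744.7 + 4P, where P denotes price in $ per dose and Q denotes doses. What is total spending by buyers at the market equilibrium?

Total spending by buyers = 72593.3

At equilibrium Qd = Qs, so 3887.2 - 3.5P = 3744.7 + 4P; collecting terms, 142.5 = 7.5P and P* = 19.
Substitute back: Q* = 3887.2 - 3.5(19) = 3820.7.
Total spending by buyers = P* × Q* = 19 × 3820.7 = 72593.3.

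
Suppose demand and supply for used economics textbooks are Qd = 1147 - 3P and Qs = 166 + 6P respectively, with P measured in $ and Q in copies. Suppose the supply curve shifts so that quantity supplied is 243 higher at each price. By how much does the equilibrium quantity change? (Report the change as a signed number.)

Equating demand and supply, 1147 - 3P = 166 + 6P gives 9P = 981, so P* = 109.
Plugging P* into demand: Q* = 1147 - 3(109) = 820.
After the shift, supply is Qs = 409 + 6P.
Re-solving, 9P = 738 gives P = 82 and Q = 901.
ΔQ = 901 - 820 = 81.

ΔQ = 81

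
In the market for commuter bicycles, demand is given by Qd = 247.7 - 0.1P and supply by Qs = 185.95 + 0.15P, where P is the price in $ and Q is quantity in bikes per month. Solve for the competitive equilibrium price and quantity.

P* = 247, Q* = 223

At equilibrium Qd = Qs, so 247.7 - 0.1P = 185.95 + 0.15P; collecting terms, 61.75 = 0.25P and P* = 247.
Then Q* = 247.7 - 0.1(247) = 223.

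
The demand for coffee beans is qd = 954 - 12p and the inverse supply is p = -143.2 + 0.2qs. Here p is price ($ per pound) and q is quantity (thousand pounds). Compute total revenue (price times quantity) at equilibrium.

Solving each curve for q: qs = 716 + 5p.
The market clears where 954 - 12p = 716 + 5p. Rearranging, 17p = 238, hence p* = 14.
Then q* = 954 - 12(14) = 786.
Total revenue = p* × q* = 14 × 786 = 11004.

Total revenue = 11004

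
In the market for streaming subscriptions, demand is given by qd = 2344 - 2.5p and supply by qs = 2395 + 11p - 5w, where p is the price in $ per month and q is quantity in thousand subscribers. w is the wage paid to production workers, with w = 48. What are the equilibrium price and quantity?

p* = 14, q* = 2309

With w = 48, supply is qs = 2155 + 11p.
Equating demand and supply, 2344 - 2.5p = 2155 + 11p gives 13.5p = 189, so p* = 14.
From the demand curve, q* = 2344 - 2.5(14) = 2309.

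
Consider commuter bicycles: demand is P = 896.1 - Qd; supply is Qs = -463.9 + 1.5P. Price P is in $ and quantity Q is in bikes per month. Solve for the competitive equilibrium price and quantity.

P* = 544, Q* = 352.1

In direct form, Qd = 896.1 - P.
Set Qd = Qs: 896.1 - P = -463.9 + 1.5P, so 1360 = 2.5P and P* = 544.
Plugging P* into demand: Q* = 896.1 - 544 = 352.1.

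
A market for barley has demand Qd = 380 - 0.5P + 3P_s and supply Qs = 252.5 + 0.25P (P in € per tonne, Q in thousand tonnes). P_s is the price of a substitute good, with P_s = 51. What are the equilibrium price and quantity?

With P_s = 51, demand is Qd = 533 - 0.5P.
The market clears where 533 - 0.5P = 252.5 + 0.25P. Rearranging, 0.75P = 280.5, hence P* = 374.
Substitute back: Q* = 533 - 0.5(374) = 346.

P* = 374, Q* = 346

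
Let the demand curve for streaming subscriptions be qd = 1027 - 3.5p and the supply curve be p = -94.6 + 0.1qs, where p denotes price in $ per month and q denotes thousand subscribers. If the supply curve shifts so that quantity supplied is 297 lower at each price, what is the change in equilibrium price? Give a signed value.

Rewriting in direct form: qs = 946 + 10p.
Set qd = qs: 1027 - 3.5p = 946 + 10p, so 81 = 13.5p and p* = 6.
From the demand curve, q* = 1027 - 3.5(6) = 1006.
After the shift, supply is qs = 649 + 10p.
Re-solving, 13.5p = 378 gives p = 28 and q = 929.
Δp = 28 - 6 = 22.

Δp = 22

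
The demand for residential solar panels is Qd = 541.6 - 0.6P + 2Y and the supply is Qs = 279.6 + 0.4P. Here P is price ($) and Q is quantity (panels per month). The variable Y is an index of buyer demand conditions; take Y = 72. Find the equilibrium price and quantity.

P* = 406, Q* = 442

With Y = 72, demand is Qd = 685.6 - 0.6P.
The market clears where 685.6 - 0.6P = 279.6 + 0.4P. Rearranging, P = 406, hence P* = 406.
Then Q* = 685.6 - 0.6(406) = 442.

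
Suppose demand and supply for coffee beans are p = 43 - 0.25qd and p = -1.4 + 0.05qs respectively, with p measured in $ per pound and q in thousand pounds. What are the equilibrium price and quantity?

Inverting to quantity form: qd = 172 - 4p and qs = 28 + 20p.
Equating demand and supply, 172 - 4p = 28 + 20p gives 24p = 144, so p* = 6.
From the demand curve, q* = 172 - 4(6) = 148.

p* = 6, q* = 148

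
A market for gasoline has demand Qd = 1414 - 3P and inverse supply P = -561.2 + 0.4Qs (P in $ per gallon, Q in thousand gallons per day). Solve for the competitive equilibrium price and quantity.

P* = 2, Q* = 1408

In direct form, Qs = 1403 + 2.5P.
Set Qd = Qs: 1414 - 3P = 1403 + 2.5P, so 11 = 5.5P and P* = 2.
Substitute back: Q* = 1414 - 3(2) = 1408.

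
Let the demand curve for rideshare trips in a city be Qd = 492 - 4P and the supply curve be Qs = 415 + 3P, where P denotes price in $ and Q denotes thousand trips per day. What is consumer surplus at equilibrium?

At equilibrium Qd = Qs, so 492 - 4P = 415 + 3P; collecting terms, 77 = 7P and P* = 11.
Then Q* = 492 - 4(11) = 448.
Demand choke price (Qd = 0): P = 492/4 = 123. Consumer surplus = ½ × (123 - 11) × 448 = 25088.

Consumer surplus = 25088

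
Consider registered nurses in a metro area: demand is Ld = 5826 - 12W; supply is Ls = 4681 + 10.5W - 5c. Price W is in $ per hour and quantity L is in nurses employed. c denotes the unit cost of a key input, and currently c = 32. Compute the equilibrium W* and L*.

With c = 32, supply is Ls = 4521 + 10.5W.
The market clears where 5826 - 12W = 4521 + 10.5W. Rearranging, 22.5W = 1305, hence W* = 58.
Plugging W* into demand: L* = 5826 - 12(58) = 5130.

W* = 58, L* = 5130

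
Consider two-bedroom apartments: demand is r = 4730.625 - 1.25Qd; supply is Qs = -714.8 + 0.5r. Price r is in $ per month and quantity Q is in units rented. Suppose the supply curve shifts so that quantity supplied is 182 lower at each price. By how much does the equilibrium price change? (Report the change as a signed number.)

Rewriting in direct form: Qd = 3784.5 - 0.8r.
Equating demand and supply, 3784.5 - 0.8r = -714.8 + 0.5r gives 1.3r = 4499.3, so r* = 3461.
From the demand curve, Q* = 3784.5 - 0.8(3461) = 1015.7.
After the shift, supply is Qs = -896.8 + 0.5r.
New equilibrium: 4681.3 = 1.3r, so r = 3601 and Q = 903.7.
Δr = 3601 - 3461 = 140.

Δr = 140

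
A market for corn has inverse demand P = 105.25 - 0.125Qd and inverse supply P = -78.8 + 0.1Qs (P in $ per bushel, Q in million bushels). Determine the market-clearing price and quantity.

P* = 3, Q* = 818

In direct form, Qd = 842 - 8P and Qs = 788 + 10P.
At equilibrium Qd = Qs, so 842 - 8P = 788 + 10P; collecting terms, 54 = 18P and P* = 3.
Then Q* = 842 - 8(3) = 818.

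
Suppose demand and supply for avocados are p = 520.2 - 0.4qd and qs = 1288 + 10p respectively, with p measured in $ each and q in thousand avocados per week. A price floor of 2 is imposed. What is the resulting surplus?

Surplus = 12.5

Solving each curve for q: qd = 1300.5 - 2.5p.
At p = 2: qd = 1295.5 and qs = 1308.
Surplus = qs - qd = 1308 - 1295.5 = 12.5.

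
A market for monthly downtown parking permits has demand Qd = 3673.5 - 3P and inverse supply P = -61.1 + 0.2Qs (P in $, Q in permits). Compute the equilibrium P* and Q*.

In direct form, Qs = 305.5 + 5P.
Set Qd = Qs: 3673.5 - 3P = 305.5 + 5P, so 3368 = 8P and P* = 421.
Then Q* = 3673.5 - 3(421) = 2410.5.

P* = 421, Q* = 2410.5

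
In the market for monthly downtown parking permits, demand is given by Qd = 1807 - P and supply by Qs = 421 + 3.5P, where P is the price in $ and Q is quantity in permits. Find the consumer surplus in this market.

Consumer surplus = 1123500.5

At equilibrium Qd = Qs, so 1807 - P = 421 + 3.5P; collecting terms, 1386 = 4.5P and P* = 308.
Plugging P* into demand: Q* = 1807 - 308 = 1499.
Demand choke price (Qd = 0): P = 1807. Consumer surplus = ½ × (1807 - 308) × 1499 = 1123500.5.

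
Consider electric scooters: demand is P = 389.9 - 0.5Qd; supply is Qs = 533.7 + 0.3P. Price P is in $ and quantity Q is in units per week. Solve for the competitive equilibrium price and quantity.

P* = 107, Q* = 565.8

In direct form, Qd = 779.8 - 2P.
Equating demand and supply, 779.8 - 2P = 533.7 + 0.3P gives 2.3P = 246.1, so P* = 107.
Then Q* = 779.8 - 2(107) = 565.8.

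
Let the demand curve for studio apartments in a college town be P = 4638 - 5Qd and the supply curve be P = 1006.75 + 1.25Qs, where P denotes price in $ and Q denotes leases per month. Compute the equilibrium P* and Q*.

P* = 1733, Q* = 581

Rewriting in direct form: Qd = 927.6 - 0.2P and Qs = -805.4 + 0.8P.
At equilibrium Qd = Qs, so 927.6 - 0.2P = -805.4 + 0.8P; collecting terms, 1733 = P and P* = 1733.
From the demand curve, Q* = 927.6 - 0.2(1733) = 581.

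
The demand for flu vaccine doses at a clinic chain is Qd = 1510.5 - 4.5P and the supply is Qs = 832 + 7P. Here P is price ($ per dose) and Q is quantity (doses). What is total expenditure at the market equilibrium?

Total expenditure = 73455

Set Qd = Qs: 1510.5 - 4.5P = 832 + 7P, so 678.5 = 11.5P and P* = 59.
From the demand curve, Q* = 1510.5 - 4.5(59) = 1245.
Total expenditure = P* × Q* = 59 × 1245 = 73455.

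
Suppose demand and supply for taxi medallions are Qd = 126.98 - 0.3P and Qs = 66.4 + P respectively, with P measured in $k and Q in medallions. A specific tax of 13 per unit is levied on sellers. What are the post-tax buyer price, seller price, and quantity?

The tax drives a wedge P_b - P_s = 13. Substituting P_s = P_b - 13 into supply: Qs = 53.4 + P_b.
Set Qd = Qs: 126.98 - 0.3P_b = 53.4 + P_b, so 73.58 = 1.3P_b and P_b = 56.6.
Then P_s = 56.6 - 13 = 43.6 and Q = 126.98 - 0.3(56.6) = 110.

P_b = 56.6, P_s = 43.6, Q = 110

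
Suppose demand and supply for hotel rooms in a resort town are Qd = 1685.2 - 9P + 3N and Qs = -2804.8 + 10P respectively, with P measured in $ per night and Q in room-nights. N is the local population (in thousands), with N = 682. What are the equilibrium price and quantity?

With N = 682, demand is Qd = 3731.2 - 9P.
Equating demand and supply, 3731.2 - 9P = -2804.8 + 10P gives 19P = 6536, so P* = 344.
Then Q* = 3731.2 - 9(344) = 635.2.

P* = 344, Q* = 635.2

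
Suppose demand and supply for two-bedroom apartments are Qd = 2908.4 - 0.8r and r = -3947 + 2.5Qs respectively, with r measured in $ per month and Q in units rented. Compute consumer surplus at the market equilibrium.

Rewriting in direct form: Qs = 1578.8 + 0.4r.
At equilibrium Qd = Qs, so 2908.4 - 0.8r = 1578.8 + 0.4r; collecting terms, 1329.6 = 1.2r and r* = 1108.
Plugging r* into demand: Q* = 2908.4 - 0.8(1108) = 2022.
Demand choke price (Qd = 0): r = 2908.4/0.8 = 3635.5. Consumer surplus = ½ × (3635.5 - 1108) × 2022 = 2555302.5.

Consumer surplus = 2555302.5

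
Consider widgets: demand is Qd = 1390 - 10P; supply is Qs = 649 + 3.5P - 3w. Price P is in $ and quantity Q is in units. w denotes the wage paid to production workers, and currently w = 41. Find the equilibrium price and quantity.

With w = 41, supply is Qs = 526 + 3.5P.
Equating demand and supply, 1390 - 10P = 526 + 3.5P gives 13.5P = 864, so P* = 64.
Plugging P* into demand: Q* = 1390 - 10(64) = 750.

P* = 64, Q* = 750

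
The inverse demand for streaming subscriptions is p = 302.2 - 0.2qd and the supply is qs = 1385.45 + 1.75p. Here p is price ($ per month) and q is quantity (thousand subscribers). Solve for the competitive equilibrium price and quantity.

Rewriting in direct form: qd = 1511 - 5p.
Set qd = qs: 1511 - 5p = 1385.45 + 1.75p, so 125.55 = 6.75p and p* = 18.6.
Plugging p* into demand: q* = 1511 - 5(18.6) = 1418.

p* = 18.6, q* = 1418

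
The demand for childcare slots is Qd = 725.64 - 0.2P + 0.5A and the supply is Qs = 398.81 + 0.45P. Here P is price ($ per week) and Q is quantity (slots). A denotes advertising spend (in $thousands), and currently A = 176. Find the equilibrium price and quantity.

With A = 176, demand is Qd = 813.64 - 0.2P.
The market clears where 813.64 - 0.2P = 398.81 + 0.45P. Rearranging, 0.65P = 414.83, hence P* = 638.2.
Plugging P* into demand: Q* = 813.64 - 0.2(638.2) = 686.

P* = 638.2, Q* = 686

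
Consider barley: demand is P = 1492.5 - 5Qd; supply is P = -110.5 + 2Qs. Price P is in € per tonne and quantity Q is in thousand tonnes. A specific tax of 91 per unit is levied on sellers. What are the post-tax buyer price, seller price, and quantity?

P_b = 412.5, P_s = 321.5, Q = 216

Rewriting in direct form: Qd = 298.5 - 0.2P and Qs = 55.25 + 0.5P.
The tax drives a wedge P_b - P_s = 91. Substituting P_s = P_b - 91 into supply: Qs = 9.75 + 0.5P_b.
Set Qd = Qs: 298.5 - 0.2P_b = 9.75 + 0.5P_b, so 288.75 = 0.7P_b and P_b = 412.5.
Then P_s = 412.5 - 91 = 321.5 and Q = 298.5 - 0.2(412.5) = 216.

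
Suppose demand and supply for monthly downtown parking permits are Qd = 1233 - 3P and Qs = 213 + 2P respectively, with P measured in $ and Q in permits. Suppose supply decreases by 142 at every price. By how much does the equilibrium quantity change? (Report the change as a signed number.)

At equilibrium Qd = Qs, so 1233 - 3P = 213 + 2P; collecting terms, 1020 = 5P and P* = 204.
Substitute back: Q* = 1233 - 3(204) = 621.
After the shift, supply is Qs = 71 + 2P.
New equilibrium: 1162 = 5P, so P = 232.4 and Q = 535.8.
ΔQ = 535.8 - 621 = -85.2.

ΔQ = -85.2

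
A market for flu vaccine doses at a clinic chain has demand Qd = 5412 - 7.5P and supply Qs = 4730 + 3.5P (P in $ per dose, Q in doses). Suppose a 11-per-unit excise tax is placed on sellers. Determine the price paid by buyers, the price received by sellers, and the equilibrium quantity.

P_b = 65.5, P_s = 54.5, Q = 4920.75

Sellers keep P_s = P_b - 11 per unit, so supply in terms of the buyer price is Qs = 4691.5 + 3.5P_b.
Set Qd = Qs: 5412 - 7.5P_b = 4691.5 + 3.5P_b, so 720.5 = 11P_b and P_b = 65.5.
Then P_s = 65.5 - 11 = 54.5 and Q = 5412 - 7.5(65.5) = 4920.75.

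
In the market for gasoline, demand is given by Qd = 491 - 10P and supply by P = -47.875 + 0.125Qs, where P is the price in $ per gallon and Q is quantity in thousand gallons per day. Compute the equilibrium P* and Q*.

P* = 6, Q* = 431

Rewriting in direct form: Qs = 383 + 8P.
Equating demand and supply, 491 - 10P = 383 + 8P gives 18P = 108, so P* = 6.
Then Q* = 491 - 10(6) = 431.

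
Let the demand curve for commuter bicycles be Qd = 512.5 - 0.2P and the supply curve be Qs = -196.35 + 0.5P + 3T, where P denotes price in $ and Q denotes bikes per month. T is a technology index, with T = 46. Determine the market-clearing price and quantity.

P* = 815.5, Q* = 349.4

With T = 46, supply is Qs = -58.35 + 0.5P.
The market clears where 512.5 - 0.2P = -58.35 + 0.5P. Rearranging, 0.7P = 570.85, hence P* = 815.5.
Plugging P* into demand: Q* = 512.5 - 0.2(815.5) = 349.4.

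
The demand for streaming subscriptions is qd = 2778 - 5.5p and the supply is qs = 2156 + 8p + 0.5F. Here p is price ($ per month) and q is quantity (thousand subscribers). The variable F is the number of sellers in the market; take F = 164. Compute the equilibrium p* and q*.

With F = 164, supply is qs = 2238 + 8p.
Equating demand and supply, 2778 - 5.5p = 2238 + 8p gives 13.5p = 540, so p* = 40.
Plugging p* into demand: q* = 2778 - 5.5(40) = 2558.

p* = 40, q* = 2558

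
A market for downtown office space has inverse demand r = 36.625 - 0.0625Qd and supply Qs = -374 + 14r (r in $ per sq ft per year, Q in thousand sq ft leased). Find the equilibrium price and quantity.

r* = 32, Q* = 74

Rewriting in direct form: Qd = 586 - 16r.
Set Qd = Qs: 586 - 16r = -374 + 14r, so 960 = 30r and r* = 32.
From the demand curve, Q* = 586 - 16(32) = 74.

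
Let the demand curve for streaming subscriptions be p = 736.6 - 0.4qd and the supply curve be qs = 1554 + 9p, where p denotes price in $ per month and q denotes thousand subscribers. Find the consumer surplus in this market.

Rewriting in direct form: qd = 1841.5 - 2.5p.
At equilibrium qd = qs, so 1841.5 - 2.5p = 1554 + 9p; collecting terms, 287.5 = 11.5p and p* = 25.
From the demand curve, q* = 1841.5 - 2.5(25) = 1779.
Demand choke price (qd = 0): p = 1841.5/2.5 = 736.6. Consumer surplus = ½ × (736.6 - 25) × 1779 = 632968.2.

Consumer surplus = 632968.2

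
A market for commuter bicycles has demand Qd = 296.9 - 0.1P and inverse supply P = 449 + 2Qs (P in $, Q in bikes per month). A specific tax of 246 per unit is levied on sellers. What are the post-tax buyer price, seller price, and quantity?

P_b = 1074, P_s = 828, Q = 189.5

In direct form, Qs = -224.5 + 0.5P.
The tax drives a wedge P_b - P_s = 246. Substituting P_s = P_b - 246 into supply: Qs = -347.5 + 0.5P_b.
Market clearing requires 296.9 - 0.1P_b = -347.5 + 0.5P_b; hence 644.4 = 0.6P_b and P_b = 1074.
Then P_s = 1074 - 246 = 828 and Q = 296.9 - 0.1(1074) = 189.5.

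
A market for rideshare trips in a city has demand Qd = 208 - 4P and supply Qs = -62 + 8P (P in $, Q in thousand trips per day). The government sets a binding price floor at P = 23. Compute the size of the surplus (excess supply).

Surplus = 6

At P = 23: Qd = 116 and Qs = 122.
Surplus = Qs - Qd = 122 - 116 = 6.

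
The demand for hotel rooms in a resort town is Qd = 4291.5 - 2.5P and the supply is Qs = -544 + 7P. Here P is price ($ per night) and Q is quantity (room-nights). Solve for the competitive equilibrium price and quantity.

P* = 509, Q* = 3019

At equilibrium Qd = Qs, so 4291.5 - 2.5P = -544 + 7P; collecting terms, 4835.5 = 9.5P and P* = 509.
From the demand curve, Q* = 4291.5 - 2.5(509) = 3019.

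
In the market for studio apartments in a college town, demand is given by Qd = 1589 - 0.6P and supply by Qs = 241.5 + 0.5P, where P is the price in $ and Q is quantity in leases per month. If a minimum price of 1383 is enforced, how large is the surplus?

Evaluating both curves at the floor price 1383 gives Qd = 759.2, Qs = 933.
Surplus = Qs - Qd = 933 - 759.2 = 173.8.

Surplus = 173.8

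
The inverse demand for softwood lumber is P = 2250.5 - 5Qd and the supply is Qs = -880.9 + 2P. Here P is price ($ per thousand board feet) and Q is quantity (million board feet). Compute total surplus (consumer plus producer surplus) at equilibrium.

Solving each curve for Q: Qd = 450.1 - 0.2P.
Equating demand and supply, 450.1 - 0.2P = -880.9 + 2P gives 2.2P = 1331, so P* = 605.
Substitute back: Q* = 450.1 - 0.2(605) = 329.1.
Demand choke price = 2250.5; supply choke price = 440.45. CS = ½(2250.5 - 605)(329.1) = 270767.025; PS = ½(605 - 440.45)(329.1) = 27076.7025. Total surplus = 297843.7275.

Total surplus = 297843.7275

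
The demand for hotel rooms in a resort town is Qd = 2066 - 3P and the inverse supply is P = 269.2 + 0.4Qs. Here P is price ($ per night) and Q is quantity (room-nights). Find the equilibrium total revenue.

Total revenue = 284856

Solving each curve for Q: Qs = -673 + 2.5P.
Set Qd = Qs: 2066 - 3P = -673 + 2.5P, so 2739 = 5.5P and P* = 498.
From the demand curve, Q* = 2066 - 3(498) = 572.
Total revenue = P* × Q* = 498 × 572 = 284856.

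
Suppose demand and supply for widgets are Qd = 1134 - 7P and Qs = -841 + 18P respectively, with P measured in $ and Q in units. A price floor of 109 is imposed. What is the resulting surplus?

With P fixed at 109, quantity demanded is 371 and quantity supplied is 1121.
Surplus = Qs - Qd = 1121 - 371 = 750.

Surplus = 750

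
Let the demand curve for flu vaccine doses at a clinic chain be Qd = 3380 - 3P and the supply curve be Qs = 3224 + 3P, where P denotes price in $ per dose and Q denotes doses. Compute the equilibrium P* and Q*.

P* = 26, Q* = 3302

The market clears where 3380 - 3P = 3224 + 3P. Rearranging, 6P = 156, hence P* = 26.
From the demand curve, Q* = 3380 - 3(26) = 3302.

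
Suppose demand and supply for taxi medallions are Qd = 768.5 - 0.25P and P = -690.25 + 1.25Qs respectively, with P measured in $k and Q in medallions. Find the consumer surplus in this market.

Consumer surplus = 1028178

Solving each curve for Q: Qs = 552.2 + 0.8P.
Set Qd = Qs: 768.5 - 0.25P = 552.2 + 0.8P, so 216.3 = 1.05P and P* = 206.
Plugging P* into demand: Q* = 768.5 - 0.25(206) = 717.
Demand choke price (Qd = 0): P = 768.5/0.25 = 3074. Consumer surplus = ½ × (3074 - 206) × 717 = 1028178.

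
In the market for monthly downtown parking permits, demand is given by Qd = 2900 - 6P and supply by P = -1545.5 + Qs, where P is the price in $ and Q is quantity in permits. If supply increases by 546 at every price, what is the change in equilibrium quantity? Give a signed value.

ΔQ = 468

In direct form, Qs = 1545.5 + P.
Equating demand and supply, 2900 - 6P = 1545.5 + P gives 7P = 1354.5, so P* = 193.5.
Then Q* = 2900 - 6(193.5) = 1739.
After the shift, supply is Qs = 2091.5 + P.
Re-solving, 7P = 808.5 gives P = 115.5 and Q = 2207.
ΔQ = 2207 - 1739 = 468.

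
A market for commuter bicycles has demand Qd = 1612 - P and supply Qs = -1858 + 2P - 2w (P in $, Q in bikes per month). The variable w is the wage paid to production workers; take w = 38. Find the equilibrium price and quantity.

With w = 38, supply is Qs = -1934 + 2P.
At equilibrium Qd = Qs, so 1612 - P = -1934 + 2P; collecting terms, 3546 = 3P and P* = 1182.
Plugging P* into demand: Q* = 1612 - 1182 = 430.

P* = 1182, Q* = 430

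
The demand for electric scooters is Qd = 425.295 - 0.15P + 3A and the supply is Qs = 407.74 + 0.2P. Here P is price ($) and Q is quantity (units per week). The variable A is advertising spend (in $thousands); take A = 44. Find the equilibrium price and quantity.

P* = 427.3, Q* = 493.2

With A = 44, demand is Qd = 557.295 - 0.15P.
Equating demand and supply, 557.295 - 0.15P = 407.74 + 0.2P gives 0.35P = 149.555, so P* = 427.3.
Substitute back: Q* = 557.295 - 0.15(427.3) = 493.2.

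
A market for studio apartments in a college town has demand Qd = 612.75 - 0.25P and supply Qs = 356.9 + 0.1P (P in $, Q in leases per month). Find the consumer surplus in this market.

Consumer surplus = 369800

The market clears where 612.75 - 0.25P = 356.9 + 0.1P. Rearranging, 0.35P = 255.85, hence P* = 731.
From the demand curve, Q* = 612.75 - 0.25(731) = 430.
Demand choke price (Qd = 0): P = 612.75/0.25 = 2451. Consumer surplus = ½ × (2451 - 731) × 430 = 369800.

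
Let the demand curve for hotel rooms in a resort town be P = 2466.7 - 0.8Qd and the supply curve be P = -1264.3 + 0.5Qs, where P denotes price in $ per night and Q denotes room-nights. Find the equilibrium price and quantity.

Solving each curve for Q: Qd = 3083.375 - 1.25P and Qs = 2528.6 + 2P.
The market clears where 3083.375 - 1.25P = 2528.6 + 2P. Rearranging, 3.25P = 554.775, hence P* = 170.7.
Substitute back: Q* = 3083.375 - 1.25(170.7) = 2870.

P* = 170.7, Q* = 2870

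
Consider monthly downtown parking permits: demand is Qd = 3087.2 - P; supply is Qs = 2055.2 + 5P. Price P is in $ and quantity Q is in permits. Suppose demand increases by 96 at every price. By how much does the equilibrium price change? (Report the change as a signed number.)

Set Qd = Qs: 3087.2 - P = 2055.2 + 5P, so 1032 = 6P and P* = 172.
Plugging P* into demand: Q* = 3087.2 - 172 = 2915.2.
After the shift, demand is Qd = 3183.2 - P.
The new intersection has 1128 = 6P, i.e. P = 188, Q = 2995.2.
ΔP = 188 - 172 = 16.

ΔP = 16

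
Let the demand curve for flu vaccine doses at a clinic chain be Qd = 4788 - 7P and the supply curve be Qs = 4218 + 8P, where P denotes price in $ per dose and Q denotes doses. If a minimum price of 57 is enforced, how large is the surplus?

Surplus = 285

Evaluating both curves at the floor price 57 gives Qd = 4389, Qs = 4674.
Surplus = Qs - Qd = 4674 - 4389 = 285.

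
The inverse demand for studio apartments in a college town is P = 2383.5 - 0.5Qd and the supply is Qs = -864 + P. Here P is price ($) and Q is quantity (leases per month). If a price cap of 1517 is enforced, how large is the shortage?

Shortage = 1080

Rewriting in direct form: Qd = 4767 - 2P.
At P = 1517: Qd = 1733 and Qs = 653.
Shortage = Qd - Qs = 1733 - 653 = 1080.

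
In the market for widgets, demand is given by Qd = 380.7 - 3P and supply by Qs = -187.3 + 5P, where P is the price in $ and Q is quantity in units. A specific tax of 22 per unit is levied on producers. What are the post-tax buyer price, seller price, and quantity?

With a tax of 22 on producers, they supply based on the net price P_s = P_b - 22, so Qs = -297.3 + 5P_b.
Market clearing requires 380.7 - 3P_b = -297.3 + 5P_b; hence 678 = 8P_b and P_b = 84.75.
So P_s = 62.75 and the quantity traded is Q = 380.7 - 3(84.75) = 126.45.

P_b = 84.75, P_s = 62.75, Q = 126.45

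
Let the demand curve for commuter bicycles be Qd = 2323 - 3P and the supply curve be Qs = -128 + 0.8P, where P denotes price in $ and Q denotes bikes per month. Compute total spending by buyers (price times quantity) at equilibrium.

Total spending by buyers = 250260

At equilibrium Qd = Qs, so 2323 - 3P = -128 + 0.8P; collecting terms, 2451 = 3.8P and P* = 645.
Plugging P* into demand: Q* = 2323 - 3(645) = 388.
Total spending by buyers = P* × Q* = 645 × 388 = 250260.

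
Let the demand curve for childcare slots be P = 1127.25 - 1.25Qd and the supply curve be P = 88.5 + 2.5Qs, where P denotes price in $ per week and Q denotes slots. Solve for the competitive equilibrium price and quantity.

In direct form, Qd = 901.8 - 0.8P and Qs = -35.4 + 0.4P.
Equating demand and supply, 901.8 - 0.8P = -35.4 + 0.4P gives 1.2P = 937.2, so P* = 781.
Substitute back: Q* = 901.8 - 0.8(781) = 277.

P* = 781, Q* = 277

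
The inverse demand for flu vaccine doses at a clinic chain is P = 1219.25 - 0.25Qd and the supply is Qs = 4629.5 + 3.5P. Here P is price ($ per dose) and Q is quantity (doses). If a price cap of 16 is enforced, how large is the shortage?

Shortage = 127.5

Rewriting in direct form: Qd = 4877 - 4P.
Evaluating both curves at the ceiling price 16 gives Qd = 4813, Qs = 4685.5.
Shortage = Qd - Qs = 4813 - 4685.5 = 127.5.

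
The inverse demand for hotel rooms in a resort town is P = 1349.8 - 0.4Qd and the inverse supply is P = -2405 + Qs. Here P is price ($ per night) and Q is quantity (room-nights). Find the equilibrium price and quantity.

Solving each curve for Q: Qd = 3374.5 - 2.5P and Qs = 2405 + P.
Equating demand and supply, 3374.5 - 2.5P = 2405 + P gives 3.5P = 969.5, so P* = 277.
From the demand curve, Q* = 3374.5 - 2.5(277) = 2682.

P* = 277, Q* = 2682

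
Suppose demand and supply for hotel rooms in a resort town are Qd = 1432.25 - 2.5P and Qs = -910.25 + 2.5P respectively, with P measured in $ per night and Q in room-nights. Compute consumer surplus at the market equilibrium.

At equilibrium Qd = Qs, so 1432.25 - 2.5P = -910.25 + 2.5P; collecting terms, 2342.5 = 5P and P* = 468.5.
Then Q* = 1432.25 - 2.5(468.5) = 261.
Demand choke price (Qd = 0): P = 1432.25/2.5 = 572.9. Consumer surplus = ½ × (572.9 - 468.5) × 261 = 13624.2.

Consumer surplus = 13624.2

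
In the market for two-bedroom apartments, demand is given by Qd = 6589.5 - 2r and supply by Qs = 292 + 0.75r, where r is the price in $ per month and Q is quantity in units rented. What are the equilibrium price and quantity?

r* = 2290, Q* = 2009.5

Equating demand and supply, 6589.5 - 2r = 292 + 0.75r gives 2.75r = 6297.5, so r* = 2290.
Plugging r* into demand: Q* = 6589.5 - 2(2290) = 2009.5.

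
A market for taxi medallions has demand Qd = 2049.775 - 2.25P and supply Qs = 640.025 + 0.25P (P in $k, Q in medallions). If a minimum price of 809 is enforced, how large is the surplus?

With P fixed at 809, quantity demanded is 229.525 and quantity supplied is 842.275.
Surplus = Qs - Qd = 842.275 - 229.525 = 612.75.

Surplus = 612.75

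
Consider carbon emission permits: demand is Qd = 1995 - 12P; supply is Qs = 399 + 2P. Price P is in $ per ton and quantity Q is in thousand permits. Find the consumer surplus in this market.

Consumer surplus = 16380.375

The market clears where 1995 - 12P = 399 + 2P. Rearranging, 14P = 1596, hence P* = 114.
Then Q* = 1995 - 12(114) = 627.
Demand choke price (Qd = 0): P = 1995/12 = 166.25. Consumer surplus = ½ × (166.25 - 114) × 627 = 16380.375.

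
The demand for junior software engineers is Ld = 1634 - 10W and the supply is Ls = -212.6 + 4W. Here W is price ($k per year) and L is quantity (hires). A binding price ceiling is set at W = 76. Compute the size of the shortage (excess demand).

With W fixed at 76, quantity demanded is 874 and quantity supplied is 91.4.
Shortage = Ld - Ls = 874 - 91.4 = 782.6.

Shortage = 782.6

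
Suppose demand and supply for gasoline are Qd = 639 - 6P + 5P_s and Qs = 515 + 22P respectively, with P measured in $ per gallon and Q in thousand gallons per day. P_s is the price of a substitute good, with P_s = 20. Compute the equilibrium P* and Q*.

With P_s = 20, demand is Qd = 739 - 6P.
The market clears where 739 - 6P = 515 + 22P. Rearranging, 28P = 224, hence P* = 8.
Plugging P* into demand: Q* = 739 - 6(8) = 691.

P* = 8, Q* = 691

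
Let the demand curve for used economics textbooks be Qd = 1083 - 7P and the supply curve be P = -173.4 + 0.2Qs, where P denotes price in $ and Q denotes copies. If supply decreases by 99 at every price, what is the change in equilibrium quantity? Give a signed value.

Solving each curve for Q: Qs = 867 + 5P.
The market clears where 1083 - 7P = 867 + 5P. Rearranging, 12P = 216, hence P* = 18.
Then Q* = 1083 - 7(18) = 957.
After the shift, supply is Qs = 768 + 5P.
New equilibrium: 315 = 12P, so P = 26.25 and Q = 899.25.
ΔQ = 899.25 - 957 = -57.75.

ΔQ = -57.75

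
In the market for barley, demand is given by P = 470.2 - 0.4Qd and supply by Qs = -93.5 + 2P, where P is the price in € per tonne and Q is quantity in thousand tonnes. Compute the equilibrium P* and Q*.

P* = 282, Q* = 470.5

Inverting to quantity form: Qd = 1175.5 - 2.5P.
The market clears where 1175.5 - 2.5P = -93.5 + 2P. Rearranging, 4.5P = 1269, hence P* = 282.
From the demand curve, Q* = 1175.5 - 2.5(282) = 470.5.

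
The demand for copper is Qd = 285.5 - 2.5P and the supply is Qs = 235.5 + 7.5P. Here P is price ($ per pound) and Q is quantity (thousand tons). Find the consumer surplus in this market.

Equating demand and supply, 285.5 - 2.5P = 235.5 + 7.5P gives 10P = 50, so P* = 5.
From the demand curve, Q* = 285.5 - 2.5(5) = 273.
Demand choke price (Qd = 0): P = 285.5/2.5 = 114.2. Consumer surplus = ½ × (114.2 - 5) × 273 = 14905.8.

Consumer surplus = 14905.8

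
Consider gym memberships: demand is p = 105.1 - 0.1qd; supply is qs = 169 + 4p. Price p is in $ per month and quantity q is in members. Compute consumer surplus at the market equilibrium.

Inverting to quantity form: qd = 1051 - 10p.
Equating demand and supply, 1051 - 10p = 169 + 4p gives 14p = 882, so p* = 63.
Plugging p* into demand: q* = 1051 - 10(63) = 421.
Demand choke price (qd = 0): p = 1051/10 = 105.1. Consumer surplus = ½ × (105.1 - 63) × 421 = 8862.05.

Consumer surplus = 8862.05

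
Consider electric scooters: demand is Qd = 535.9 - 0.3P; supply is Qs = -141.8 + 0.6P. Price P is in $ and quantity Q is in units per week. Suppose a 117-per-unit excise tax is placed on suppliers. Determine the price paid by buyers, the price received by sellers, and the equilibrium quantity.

P_b = 831, P_s = 714, Q = 286.6

Suppliers keep P_s = P_b - 117 per unit, so supply in terms of the buyer price is Qs = -212 + 0.6P_b.
Set Qd = Qs: 535.9 - 0.3P_b = -212 + 0.6P_b, so 747.9 = 0.9P_b and P_b = 831.
So P_s = 714 and the quantity traded is Q = 535.9 - 0.3(831) = 286.6.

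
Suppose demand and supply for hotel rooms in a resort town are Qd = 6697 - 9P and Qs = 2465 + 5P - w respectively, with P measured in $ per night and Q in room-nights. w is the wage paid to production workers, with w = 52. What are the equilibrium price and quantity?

P* = 306, Q* = 3943

With w = 52, supply is Qs = 2413 + 5P.
Set Qd = Qs: 6697 - 9P = 2413 + 5P, so 4284 = 14P and P* = 306.
Substitute back: Q* = 6697 - 9(306) = 3943.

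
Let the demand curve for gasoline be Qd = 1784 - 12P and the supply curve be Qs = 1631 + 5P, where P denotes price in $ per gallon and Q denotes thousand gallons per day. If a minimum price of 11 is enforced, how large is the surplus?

With P fixed at 11, quantity demanded is 1652 and quantity supplied is 1686.
Surplus = Qs - Qd = 1686 - 1652 = 34.

Surplus = 34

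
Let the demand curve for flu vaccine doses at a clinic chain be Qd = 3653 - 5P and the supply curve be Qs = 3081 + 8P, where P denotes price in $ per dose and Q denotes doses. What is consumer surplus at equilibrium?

At equilibrium Qd = Qs, so 3653 - 5P = 3081 + 8P; collecting terms, 572 = 13P and P* = 44.
Substitute back: Q* = 3653 - 5(44) = 3433.
Demand choke price (Qd = 0): P = 3653/5 = 730.6. Consumer surplus = ½ × (730.6 - 44) × 3433 = 1178548.9.

Consumer surplus = 1178548.9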